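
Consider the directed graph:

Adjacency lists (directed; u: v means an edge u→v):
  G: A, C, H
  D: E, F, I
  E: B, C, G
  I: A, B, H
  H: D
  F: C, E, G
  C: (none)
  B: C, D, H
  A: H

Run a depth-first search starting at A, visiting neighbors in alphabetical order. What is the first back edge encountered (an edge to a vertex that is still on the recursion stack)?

DFS from A (visiting neighbors in alphabetical order); mark gray on enter, black on exit:
A gray
  H gray
    D gray
      E gray
        B gray
          C gray
          C black
          B→D: D is gray → back edge
First back edge: B → D.

B→D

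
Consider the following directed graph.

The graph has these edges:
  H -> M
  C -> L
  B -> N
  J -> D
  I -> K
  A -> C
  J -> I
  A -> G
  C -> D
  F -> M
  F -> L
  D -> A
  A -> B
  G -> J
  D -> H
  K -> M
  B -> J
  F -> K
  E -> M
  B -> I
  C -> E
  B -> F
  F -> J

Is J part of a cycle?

Yes

J is on a cycle iff J can reach itself via ≥1 edge.
J → D → A → G → J — yes.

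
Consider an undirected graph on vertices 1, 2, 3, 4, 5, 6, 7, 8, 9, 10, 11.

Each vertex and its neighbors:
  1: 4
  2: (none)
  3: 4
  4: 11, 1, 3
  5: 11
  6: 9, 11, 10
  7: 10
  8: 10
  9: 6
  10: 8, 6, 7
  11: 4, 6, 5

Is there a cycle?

No

DFS, tracking each vertex's parent; an edge to a visited non-parent vertex closes a cycle.
Start from 7:
visit 7 (parent –)
  visit 10 (parent 7)
    visit 8 (parent 10)
      8–10: parent, skip
    visit 6 (parent 10)
      visit 9 (parent 6)
        9–6: parent, skip
      visit 11 (parent 6)
        visit 4 (parent 11)
          4–11: parent, skip
          visit 1 (parent 4)
            1–4: parent, skip
          visit 3 (parent 4)
            3–4: parent, skip
        11–6: parent, skip
        visit 5 (parent 11)
          5–11: parent, skip
      6–10: parent, skip
    10–7: parent, skip
visit 2 (parent –)
No non-parent visited neighbor found — the graph is a forest.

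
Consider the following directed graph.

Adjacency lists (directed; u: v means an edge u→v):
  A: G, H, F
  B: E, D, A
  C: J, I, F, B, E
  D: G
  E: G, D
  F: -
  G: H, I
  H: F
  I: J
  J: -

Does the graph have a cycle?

DFS with white/gray/black marking, starting from J:
J gray
J black
A gray
  G gray
    H gray
      F gray
      F black
    H black
    I gray
      I→J: J black — skip
    I black
  G black
  A→H: H black — skip
  A→F: F black — skip
A black
B gray
  E gray
    E→G: G black — skip
    D gray
      D→G: G black — skip
    D black
  E black
  B→D: D black — skip
  B→A: A black — skip
B black
C gray
  C→J: J black — skip
  C→I: I black — skip
  C→F: F black — skip
  C→B: B black — skip
  C→E: E black — skip
C black
Every edge goes to a white or black vertex — no back edge, so the graph is acyclic.

No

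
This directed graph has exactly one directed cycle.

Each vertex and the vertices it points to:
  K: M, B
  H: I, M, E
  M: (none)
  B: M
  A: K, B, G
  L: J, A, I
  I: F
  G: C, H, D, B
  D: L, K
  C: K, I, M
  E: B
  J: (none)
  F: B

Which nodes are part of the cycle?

DFS with gray/black marking from L:
L gray
  J gray
  J black
  A gray
    K gray
      M gray
      M black
      B gray
        B→M: M black — skip
      B black
    K black
    A→B: B black — skip
    G gray
      C gray
        C→K: K black — skip
        I gray
          F gray
            F→B: B black — skip
          F black
        I black
        C→M: M black — skip
      C black
      H gray
        H→I: I black — skip
        H→M: M black — skip
        E gray
          E→B: B black — skip
        E black
      H black
      D gray
        D→L: L is gray → back edge
Back edge closes the cycle L → A → G → D → L; its vertices are {A, D, G, L}.

A, D, G, L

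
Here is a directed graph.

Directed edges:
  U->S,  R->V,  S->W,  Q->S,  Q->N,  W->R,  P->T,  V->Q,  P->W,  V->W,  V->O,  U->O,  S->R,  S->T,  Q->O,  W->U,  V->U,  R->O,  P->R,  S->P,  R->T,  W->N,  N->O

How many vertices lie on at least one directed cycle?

A vertex is on a directed cycle iff it belongs to a strongly connected component of size ≥ 2 (or has a self-loop).
The vertices on cycles are {P, Q, R, S, U, V, W} — 7 in total.

7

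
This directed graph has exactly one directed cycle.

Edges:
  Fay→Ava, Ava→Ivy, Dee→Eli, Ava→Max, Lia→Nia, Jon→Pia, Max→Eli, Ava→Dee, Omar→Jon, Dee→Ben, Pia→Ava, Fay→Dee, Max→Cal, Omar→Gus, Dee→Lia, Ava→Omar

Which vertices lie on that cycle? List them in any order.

DFS with gray/black marking from Ava:
Ava gray
  Ivy gray
  Ivy black
  Max gray
    Cal gray
    Cal black
    Eli gray
    Eli black
  Max black
  Dee gray
    Ben gray
    Ben black
    Lia gray
      Nia gray
      Nia black
    Lia black
    Dee→Eli: Eli black — skip
  Dee black
  Omar gray
    Jon gray
      Pia gray
        Pia→Ava: Ava is gray → back edge
Back edge closes the cycle Ava → Omar → Jon → Pia → Ava; its vertices are {Ava, Jon, Pia, Omar}.

Ava, Jon, Pia, Omar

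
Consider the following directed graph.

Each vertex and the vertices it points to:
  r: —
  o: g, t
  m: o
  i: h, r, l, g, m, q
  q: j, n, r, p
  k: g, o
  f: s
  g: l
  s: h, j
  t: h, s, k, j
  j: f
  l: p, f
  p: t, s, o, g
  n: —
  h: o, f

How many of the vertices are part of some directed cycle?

10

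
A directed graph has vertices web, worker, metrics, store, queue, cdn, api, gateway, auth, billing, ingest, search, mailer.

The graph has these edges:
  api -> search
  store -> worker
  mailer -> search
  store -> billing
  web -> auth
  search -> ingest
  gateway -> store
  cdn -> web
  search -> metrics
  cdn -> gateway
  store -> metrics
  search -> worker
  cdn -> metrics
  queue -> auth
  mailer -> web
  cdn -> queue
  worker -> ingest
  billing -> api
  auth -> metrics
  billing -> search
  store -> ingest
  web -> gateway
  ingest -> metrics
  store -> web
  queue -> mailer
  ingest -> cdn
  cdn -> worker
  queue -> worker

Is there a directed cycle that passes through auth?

No

auth lies on a cycle iff there is a path from auth back to itself.
Exploring from auth, it never reaches itself; equivalently, its strongly connected component is a singleton.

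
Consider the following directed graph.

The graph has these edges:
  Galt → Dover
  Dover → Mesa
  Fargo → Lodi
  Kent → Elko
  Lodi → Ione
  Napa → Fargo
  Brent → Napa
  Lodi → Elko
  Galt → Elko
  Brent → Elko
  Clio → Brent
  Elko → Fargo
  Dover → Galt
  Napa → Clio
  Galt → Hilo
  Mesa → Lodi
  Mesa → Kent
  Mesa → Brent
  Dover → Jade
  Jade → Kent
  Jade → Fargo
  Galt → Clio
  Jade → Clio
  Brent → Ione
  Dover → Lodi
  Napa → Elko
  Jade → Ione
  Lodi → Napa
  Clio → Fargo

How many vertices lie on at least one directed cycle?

8

A vertex is on a directed cycle iff it belongs to a strongly connected component of size ≥ 2 (or has a self-loop).
The vertices on cycles are {Clio, Elko, Galt, Lodi, Napa, Brent, Dover, Fargo} — 8 in total.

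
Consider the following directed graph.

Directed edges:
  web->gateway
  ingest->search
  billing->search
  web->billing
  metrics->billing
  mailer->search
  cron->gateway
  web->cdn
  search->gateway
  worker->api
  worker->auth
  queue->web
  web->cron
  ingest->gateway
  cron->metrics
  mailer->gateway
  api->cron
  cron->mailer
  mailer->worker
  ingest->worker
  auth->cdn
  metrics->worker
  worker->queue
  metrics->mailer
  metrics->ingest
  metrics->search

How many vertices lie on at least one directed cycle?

A vertex is on a directed cycle iff it belongs to a strongly connected component of size ≥ 2 (or has a self-loop).
The vertices on cycles are {api, web, cron, queue, ingest, mailer, worker, metrics} — 8 in total.

8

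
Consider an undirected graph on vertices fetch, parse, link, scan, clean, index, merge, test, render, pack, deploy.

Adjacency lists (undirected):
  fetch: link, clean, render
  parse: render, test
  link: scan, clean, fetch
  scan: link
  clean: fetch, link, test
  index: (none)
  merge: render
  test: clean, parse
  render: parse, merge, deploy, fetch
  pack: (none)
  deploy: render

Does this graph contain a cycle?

Yes

DFS, tracking each vertex's parent; an edge to a visited non-parent vertex closes a cycle.
Start from test:
visit test (parent –)
  visit clean (parent test)
    visit fetch (parent clean)
      visit link (parent fetch)
        visit scan (parent link)
          scan–link: parent, skip
        link–clean: clean visited and ≠ parent → cycle
Cycle: clean – fetch – link – clean.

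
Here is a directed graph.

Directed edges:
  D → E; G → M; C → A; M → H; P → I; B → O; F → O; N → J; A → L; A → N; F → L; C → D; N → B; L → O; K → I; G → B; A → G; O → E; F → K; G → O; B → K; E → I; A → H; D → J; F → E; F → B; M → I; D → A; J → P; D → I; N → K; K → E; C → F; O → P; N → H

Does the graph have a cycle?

No

DFS with white/gray/black marking, starting from N:
N gray
  B gray
    O gray
      E gray
        I gray
        I black
      E black
      P gray
        P→I: I black — skip
      P black
    O black
    K gray
      K→I: I black — skip
      K→E: E black — skip
    K black
  B black
  J gray
    J→P: P black — skip
  J black
  H gray
  H black
  N→K: K black — skip
N black
A gray
  A→N: N black — skip
  G gray
    G→B: B black — skip
    M gray
      M→I: I black — skip
      M→H: H black — skip
    M black
    G→O: O black — skip
  G black
  L gray
    L→O: O black — skip
  L black
  A→H: H black — skip
A black
F gray
  F→E: E black — skip
  F→K: K black — skip
  F→B: B black — skip
  F→O: O black — skip
  F→L: L black — skip
F black
C gray
  C→A: A black — skip
  C→F: F black — skip
  D gray
    D→E: E black — skip
    D→I: I black — skip
    D→J: J black — skip
    D→A: A black — skip
  D black
C black
Every edge goes to a white or black vertex — no back edge, so the graph is acyclic.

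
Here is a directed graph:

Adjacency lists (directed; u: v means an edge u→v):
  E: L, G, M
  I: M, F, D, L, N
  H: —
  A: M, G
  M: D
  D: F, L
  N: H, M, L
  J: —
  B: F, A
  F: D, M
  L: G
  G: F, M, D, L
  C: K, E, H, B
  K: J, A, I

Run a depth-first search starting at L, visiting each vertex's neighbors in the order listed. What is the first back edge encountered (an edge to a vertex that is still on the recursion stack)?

D->F

DFS from L (visiting each vertex's neighbors in the order listed); mark gray on enter, black on exit:
L gray
  G gray
    F gray
      D gray
        D→F: F is gray → back edge
First back edge: D → F.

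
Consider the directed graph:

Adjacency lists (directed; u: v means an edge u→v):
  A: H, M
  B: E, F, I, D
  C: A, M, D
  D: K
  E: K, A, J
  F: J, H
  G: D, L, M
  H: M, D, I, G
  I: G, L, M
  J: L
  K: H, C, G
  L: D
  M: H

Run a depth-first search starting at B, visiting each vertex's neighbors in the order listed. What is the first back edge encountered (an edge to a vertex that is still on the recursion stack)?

M→H

DFS from B (visiting each vertex's neighbors in the order listed); mark gray on enter, black on exit:
B gray
  E gray
    K gray
      H gray
        M gray
          M→H: H is gray → back edge
First back edge: M → H.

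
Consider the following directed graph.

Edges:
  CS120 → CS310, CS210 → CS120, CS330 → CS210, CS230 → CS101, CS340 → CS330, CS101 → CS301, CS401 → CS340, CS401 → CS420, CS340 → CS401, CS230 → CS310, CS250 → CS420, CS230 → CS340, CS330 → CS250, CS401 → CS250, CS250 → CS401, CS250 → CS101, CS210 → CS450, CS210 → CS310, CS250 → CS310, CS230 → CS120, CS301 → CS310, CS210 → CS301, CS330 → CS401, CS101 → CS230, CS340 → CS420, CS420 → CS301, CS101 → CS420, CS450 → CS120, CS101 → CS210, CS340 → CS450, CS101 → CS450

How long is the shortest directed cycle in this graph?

2

For each vertex v, BFS finds the shortest path from v back to v.
The shortest such closed walk is CS230 → CS101 → CS230, length 2.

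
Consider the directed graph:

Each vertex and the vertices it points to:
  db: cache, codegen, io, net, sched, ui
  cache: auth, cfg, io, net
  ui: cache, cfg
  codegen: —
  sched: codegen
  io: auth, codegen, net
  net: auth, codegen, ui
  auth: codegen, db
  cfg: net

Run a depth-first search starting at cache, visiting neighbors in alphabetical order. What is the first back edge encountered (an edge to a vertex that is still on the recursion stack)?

db→cache

DFS from cache (visiting neighbors in alphabetical order); mark gray on enter, black on exit:
cache gray
  auth gray
    codegen gray
    codegen black
    db gray
      db→cache: cache is gray → back edge
First back edge: db → cache.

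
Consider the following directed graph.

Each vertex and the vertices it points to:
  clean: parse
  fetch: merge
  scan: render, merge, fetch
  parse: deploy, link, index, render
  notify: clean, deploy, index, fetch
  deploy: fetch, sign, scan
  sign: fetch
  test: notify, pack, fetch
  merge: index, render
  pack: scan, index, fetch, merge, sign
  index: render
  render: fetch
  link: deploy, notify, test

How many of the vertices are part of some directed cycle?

A vertex is on a directed cycle iff it belongs to a strongly connected component of size ≥ 2 (or has a self-loop).
The vertices on cycles are {link, test, clean, fetch, index, merge, parse, notify, render} — 9 in total.

9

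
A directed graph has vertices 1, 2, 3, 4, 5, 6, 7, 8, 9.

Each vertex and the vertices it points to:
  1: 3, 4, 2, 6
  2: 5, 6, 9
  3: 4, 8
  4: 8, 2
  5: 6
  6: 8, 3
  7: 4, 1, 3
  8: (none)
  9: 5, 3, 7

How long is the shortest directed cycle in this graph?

For each vertex v, BFS finds the shortest path from v back to v.
The shortest such closed walk is 9 → 3 → 4 → 2 → 9, length 4.

4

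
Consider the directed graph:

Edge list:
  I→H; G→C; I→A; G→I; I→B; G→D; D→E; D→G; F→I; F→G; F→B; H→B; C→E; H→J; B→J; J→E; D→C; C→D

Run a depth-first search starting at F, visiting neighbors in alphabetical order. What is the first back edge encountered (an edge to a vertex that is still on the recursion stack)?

D->C

DFS from F (visiting neighbors in alphabetical order); mark gray on enter, black on exit:
F gray
  B gray
    J gray
      E gray
      E black
    J black
  B black
  G gray
    C gray
      D gray
        D→C: C is gray → back edge
First back edge: D → C.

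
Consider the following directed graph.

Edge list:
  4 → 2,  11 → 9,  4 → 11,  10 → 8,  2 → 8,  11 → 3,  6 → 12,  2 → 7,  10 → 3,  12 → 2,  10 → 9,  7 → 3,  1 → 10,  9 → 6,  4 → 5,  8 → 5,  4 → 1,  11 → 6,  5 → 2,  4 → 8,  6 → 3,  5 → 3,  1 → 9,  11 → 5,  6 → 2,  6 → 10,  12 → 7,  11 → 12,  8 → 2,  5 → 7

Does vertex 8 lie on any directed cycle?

Yes

8 is on a cycle iff 8 can reach itself via ≥1 edge.
8 → 2 → 8 — yes.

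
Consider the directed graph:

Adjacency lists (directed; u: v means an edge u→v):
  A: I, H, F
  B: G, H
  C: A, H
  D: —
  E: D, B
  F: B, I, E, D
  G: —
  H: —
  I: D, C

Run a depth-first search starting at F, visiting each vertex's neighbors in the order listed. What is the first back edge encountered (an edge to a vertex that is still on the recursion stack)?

A→I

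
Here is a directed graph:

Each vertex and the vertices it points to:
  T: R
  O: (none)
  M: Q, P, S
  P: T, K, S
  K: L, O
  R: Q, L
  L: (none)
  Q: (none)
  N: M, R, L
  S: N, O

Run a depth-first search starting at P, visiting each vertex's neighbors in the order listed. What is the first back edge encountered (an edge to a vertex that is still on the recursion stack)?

M->P

DFS from P (visiting each vertex's neighbors in the order listed); mark gray on enter, black on exit:
P gray
  T gray
    R gray
      Q gray
      Q black
      L gray
      L black
    R black
  T black
  K gray
    K→L: L black — skip
    O gray
    O black
  K black
  S gray
    N gray
      M gray
        M→Q: Q black — skip
        M→P: P is gray → back edge
First back edge: M → P.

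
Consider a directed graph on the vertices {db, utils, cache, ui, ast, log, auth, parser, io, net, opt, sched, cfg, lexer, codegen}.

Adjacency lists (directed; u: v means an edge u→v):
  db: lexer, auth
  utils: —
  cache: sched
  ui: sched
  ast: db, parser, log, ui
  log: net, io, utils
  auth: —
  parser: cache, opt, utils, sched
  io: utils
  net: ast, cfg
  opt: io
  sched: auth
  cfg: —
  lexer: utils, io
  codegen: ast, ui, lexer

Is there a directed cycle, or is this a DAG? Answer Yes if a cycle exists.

Yes

DFS with white/gray/black marking, starting from net:
net gray
  ast gray
    db gray
      lexer gray
        utils gray
        utils black
        io gray
          io→utils: utils black — skip
        io black
      lexer black
      auth gray
      auth black
    db black
    parser gray
      cache gray
        sched gray
          sched→auth: auth black — skip
        sched black
      cache black
      opt gray
        opt→io: io black — skip
      opt black
      parser→utils: utils black — skip
      parser→sched: sched black — skip
    parser black
    log gray
      log→net: net is gray → back edge
Back edge found, so a cycle exists: net → ast → log → net.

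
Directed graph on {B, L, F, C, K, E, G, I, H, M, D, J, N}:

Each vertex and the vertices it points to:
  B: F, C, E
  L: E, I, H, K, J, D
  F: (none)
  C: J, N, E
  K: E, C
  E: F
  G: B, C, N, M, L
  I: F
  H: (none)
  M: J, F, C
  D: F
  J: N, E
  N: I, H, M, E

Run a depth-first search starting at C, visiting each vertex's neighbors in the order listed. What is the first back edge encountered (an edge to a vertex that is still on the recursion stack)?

DFS from C (visiting each vertex's neighbors in the order listed); mark gray on enter, black on exit:
C gray
  J gray
    N gray
      I gray
        F gray
        F black
      I black
      H gray
      H black
      M gray
        M→J: J is gray → back edge
First back edge: M → J.

M->J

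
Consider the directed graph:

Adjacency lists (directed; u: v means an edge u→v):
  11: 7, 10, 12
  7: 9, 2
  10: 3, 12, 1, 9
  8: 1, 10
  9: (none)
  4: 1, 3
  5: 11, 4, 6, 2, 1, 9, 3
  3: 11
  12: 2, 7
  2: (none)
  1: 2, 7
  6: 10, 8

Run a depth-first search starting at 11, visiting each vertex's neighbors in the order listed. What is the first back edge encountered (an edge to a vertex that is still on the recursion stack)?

DFS from 11 (visiting each vertex's neighbors in the order listed); mark gray on enter, black on exit:
11 gray
  7 gray
    9 gray
    9 black
    2 gray
    2 black
  7 black
  10 gray
    3 gray
      3→11: 11 is gray → back edge
First back edge: 3 → 11.

3→11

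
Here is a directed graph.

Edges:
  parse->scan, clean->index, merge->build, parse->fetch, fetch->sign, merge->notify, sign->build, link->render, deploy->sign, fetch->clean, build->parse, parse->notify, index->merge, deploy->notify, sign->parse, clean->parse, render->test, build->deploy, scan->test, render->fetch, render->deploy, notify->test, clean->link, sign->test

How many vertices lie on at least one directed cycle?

A vertex is on a directed cycle iff it belongs to a strongly connected component of size ≥ 2 (or has a self-loop).
The vertices on cycles are {link, sign, build, clean, fetch, index, merge, parse, deploy, render} — 10 in total.

10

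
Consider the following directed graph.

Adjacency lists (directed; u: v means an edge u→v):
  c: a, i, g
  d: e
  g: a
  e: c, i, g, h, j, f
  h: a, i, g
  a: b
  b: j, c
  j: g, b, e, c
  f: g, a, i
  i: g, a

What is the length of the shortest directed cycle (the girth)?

2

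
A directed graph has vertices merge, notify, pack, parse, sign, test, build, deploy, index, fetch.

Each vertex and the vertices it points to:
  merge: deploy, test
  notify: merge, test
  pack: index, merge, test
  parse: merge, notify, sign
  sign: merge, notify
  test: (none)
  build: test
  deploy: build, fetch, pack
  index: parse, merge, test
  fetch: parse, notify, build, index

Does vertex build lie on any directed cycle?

No

build lies on a cycle iff there is a path from build back to itself.
Exploring from build, it never reaches itself; equivalently, its strongly connected component is a singleton.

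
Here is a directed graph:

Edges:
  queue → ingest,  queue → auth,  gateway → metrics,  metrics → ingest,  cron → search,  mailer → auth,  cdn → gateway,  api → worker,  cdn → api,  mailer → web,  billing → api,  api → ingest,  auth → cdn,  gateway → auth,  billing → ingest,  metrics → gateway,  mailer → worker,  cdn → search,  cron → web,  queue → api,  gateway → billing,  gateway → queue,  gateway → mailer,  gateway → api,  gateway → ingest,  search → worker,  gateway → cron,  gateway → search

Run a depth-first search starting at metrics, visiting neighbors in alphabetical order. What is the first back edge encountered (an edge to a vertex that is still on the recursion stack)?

cdn→gateway

DFS from metrics (visiting neighbors in alphabetical order); mark gray on enter, black on exit:
metrics gray
  gateway gray
    api gray
      ingest gray
      ingest black
      worker gray
      worker black
    api black
    auth gray
      cdn gray
        cdn→api: api black — skip
        cdn→gateway: gateway is gray → back edge
First back edge: cdn → gateway.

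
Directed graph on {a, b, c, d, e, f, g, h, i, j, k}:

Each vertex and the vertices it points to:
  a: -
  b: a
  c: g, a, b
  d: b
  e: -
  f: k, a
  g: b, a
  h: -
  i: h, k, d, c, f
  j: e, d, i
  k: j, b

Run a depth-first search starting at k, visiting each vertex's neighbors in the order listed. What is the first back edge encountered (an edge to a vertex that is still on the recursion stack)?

DFS from k (visiting each vertex's neighbors in the order listed); mark gray on enter, black on exit:
k gray
  j gray
    e gray
    e black
    d gray
      b gray
        a gray
        a black
      b black
    d black
    i gray
      h gray
      h black
      i→k: k is gray → back edge
First back edge: i → k.

i→k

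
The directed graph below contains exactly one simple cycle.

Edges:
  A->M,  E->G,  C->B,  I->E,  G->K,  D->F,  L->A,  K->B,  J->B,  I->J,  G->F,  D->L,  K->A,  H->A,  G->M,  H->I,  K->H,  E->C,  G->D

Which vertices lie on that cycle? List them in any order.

E, G, H, I, K

DFS with gray/black marking from I:
I gray
  J gray
    B gray
    B black
  J black
  E gray
    G gray
      D gray
        F gray
        F black
        L gray
          A gray
            M gray
            M black
          A black
        L black
      D black
      K gray
        K→B: B black — skip
        H gray
          H→A: A black — skip
          H→I: I is gray → back edge
Back edge closes the cycle I → E → G → K → H → I; its vertices are {E, G, H, I, K}.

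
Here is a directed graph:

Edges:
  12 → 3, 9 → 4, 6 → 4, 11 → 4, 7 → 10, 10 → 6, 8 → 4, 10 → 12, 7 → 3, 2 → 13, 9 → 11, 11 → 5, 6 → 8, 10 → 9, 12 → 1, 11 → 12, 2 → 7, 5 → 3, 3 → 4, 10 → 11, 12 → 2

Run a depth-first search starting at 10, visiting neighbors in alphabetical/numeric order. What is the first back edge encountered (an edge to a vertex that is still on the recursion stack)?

7→10

DFS from 10 (visiting neighbors in alphabetical/numeric order); mark gray on enter, black on exit:
10 gray
  6 gray
    4 gray
    4 black
    8 gray
      8→4: 4 black — skip
    8 black
  6 black
  9 gray
    9→4: 4 black — skip
    11 gray
      11→4: 4 black — skip
      5 gray
        3 gray
          3→4: 4 black — skip
        3 black
      5 black
      12 gray
        1 gray
        1 black
        2 gray
          7 gray
            7→3: 3 black — skip
            7→10: 10 is gray → back edge
First back edge: 7 → 10.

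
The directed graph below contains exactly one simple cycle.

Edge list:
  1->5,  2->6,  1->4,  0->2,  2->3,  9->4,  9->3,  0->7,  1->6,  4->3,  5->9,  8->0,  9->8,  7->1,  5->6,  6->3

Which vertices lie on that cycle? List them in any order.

DFS with gray/black marking from 0:
0 gray
  7 gray
    1 gray
      5 gray
        6 gray
          3 gray
          3 black
        6 black
        9 gray
          8 gray
            8→0: 0 is gray → back edge
Back edge closes the cycle 0 → 7 → 1 → 5 → 9 → 8 → 0; its vertices are {0, 1, 5, 7, 8, 9}.

0, 1, 5, 7, 8, 9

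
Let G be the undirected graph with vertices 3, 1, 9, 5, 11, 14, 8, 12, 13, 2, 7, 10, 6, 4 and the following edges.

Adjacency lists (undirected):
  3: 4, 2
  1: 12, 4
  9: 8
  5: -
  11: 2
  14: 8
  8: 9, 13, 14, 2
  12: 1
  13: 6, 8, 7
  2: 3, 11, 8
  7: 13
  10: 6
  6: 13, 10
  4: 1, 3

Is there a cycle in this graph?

DFS, tracking each vertex's parent; an edge to a visited non-parent vertex closes a cycle.
Start from 9:
visit 9 (parent –)
  visit 8 (parent 9)
    8–9: parent, skip
    visit 13 (parent 8)
      visit 6 (parent 13)
        6–13: parent, skip
        visit 10 (parent 6)
          10–6: parent, skip
      13–8: parent, skip
      visit 7 (parent 13)
        7–13: parent, skip
    visit 14 (parent 8)
      14–8: parent, skip
    visit 2 (parent 8)
      visit 3 (parent 2)
        visit 4 (parent 3)
          visit 1 (parent 4)
            visit 12 (parent 1)
              12–1: parent, skip
            1–4: parent, skip
          4–3: parent, skip
        3–2: parent, skip
      visit 11 (parent 2)
        11–2: parent, skip
      2–8: parent, skip
visit 5 (parent –)
No non-parent visited neighbor found — the graph is a forest.

No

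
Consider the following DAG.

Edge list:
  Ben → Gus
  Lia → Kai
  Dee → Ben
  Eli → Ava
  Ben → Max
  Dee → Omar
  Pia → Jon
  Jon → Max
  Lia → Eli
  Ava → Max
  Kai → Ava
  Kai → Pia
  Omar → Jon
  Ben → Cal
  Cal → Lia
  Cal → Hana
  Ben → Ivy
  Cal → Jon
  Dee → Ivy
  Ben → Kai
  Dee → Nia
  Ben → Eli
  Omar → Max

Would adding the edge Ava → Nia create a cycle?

No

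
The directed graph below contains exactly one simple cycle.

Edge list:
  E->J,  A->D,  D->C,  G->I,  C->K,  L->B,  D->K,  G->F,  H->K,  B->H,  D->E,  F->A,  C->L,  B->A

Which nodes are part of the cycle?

A, B, C, D, L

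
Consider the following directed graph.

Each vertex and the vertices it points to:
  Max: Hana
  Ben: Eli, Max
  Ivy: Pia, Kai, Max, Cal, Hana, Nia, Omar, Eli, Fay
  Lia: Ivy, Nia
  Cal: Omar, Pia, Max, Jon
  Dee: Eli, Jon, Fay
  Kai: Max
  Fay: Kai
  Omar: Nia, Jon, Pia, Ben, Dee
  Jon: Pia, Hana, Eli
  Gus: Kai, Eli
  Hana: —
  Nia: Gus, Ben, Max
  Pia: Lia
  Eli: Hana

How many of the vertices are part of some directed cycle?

A vertex is on a directed cycle iff it belongs to a strongly connected component of size ≥ 2 (or has a self-loop).
The vertices on cycles are {Cal, Dee, Ivy, Jon, Lia, Pia, Omar} — 7 in total.

7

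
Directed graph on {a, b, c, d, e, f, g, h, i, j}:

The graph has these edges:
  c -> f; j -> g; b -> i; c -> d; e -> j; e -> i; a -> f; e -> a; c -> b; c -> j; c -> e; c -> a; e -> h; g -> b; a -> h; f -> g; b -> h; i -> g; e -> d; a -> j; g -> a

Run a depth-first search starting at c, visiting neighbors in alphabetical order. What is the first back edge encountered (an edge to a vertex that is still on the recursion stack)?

DFS from c (visiting neighbors in alphabetical order); mark gray on enter, black on exit:
c gray
  a gray
    f gray
      g gray
        g→a: a is gray → back edge
First back edge: g → a.

g->a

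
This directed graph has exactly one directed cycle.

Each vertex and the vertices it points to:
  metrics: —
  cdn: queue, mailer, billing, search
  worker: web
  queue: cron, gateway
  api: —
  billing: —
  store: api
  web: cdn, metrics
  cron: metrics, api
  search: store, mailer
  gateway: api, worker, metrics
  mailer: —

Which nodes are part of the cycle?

cdn, web, queue, worker, gateway

DFS with gray/black marking from cdn:
cdn gray
  queue gray
    cron gray
      metrics gray
      metrics black
      api gray
      api black
    cron black
    gateway gray
      gateway→api: api black — skip
      worker gray
        web gray
          web→cdn: cdn is gray → back edge
Back edge closes the cycle cdn → queue → gateway → worker → web → cdn; its vertices are {cdn, web, queue, worker, gateway}.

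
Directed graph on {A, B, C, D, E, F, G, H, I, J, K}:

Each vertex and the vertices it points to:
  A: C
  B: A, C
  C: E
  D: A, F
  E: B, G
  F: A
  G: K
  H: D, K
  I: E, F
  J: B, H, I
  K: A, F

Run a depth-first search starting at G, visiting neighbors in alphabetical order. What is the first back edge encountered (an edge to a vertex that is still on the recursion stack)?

B→A

DFS from G (visiting neighbors in alphabetical order); mark gray on enter, black on exit:
G gray
  K gray
    A gray
      C gray
        E gray
          B gray
            B→A: A is gray → back edge
First back edge: B → A.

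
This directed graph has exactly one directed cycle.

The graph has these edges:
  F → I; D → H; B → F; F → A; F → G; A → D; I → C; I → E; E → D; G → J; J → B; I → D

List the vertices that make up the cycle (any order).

DFS with gray/black marking from F:
F gray
  A gray
    D gray
      H gray
      H black
    D black
  A black
  I gray
    I→D: D black — skip
    E gray
      E→D: D black — skip
    E black
    C gray
    C black
  I black
  G gray
    J gray
      B gray
        B→F: F is gray → back edge
Back edge closes the cycle F → G → J → B → F; its vertices are {B, F, G, J}.

B, F, G, J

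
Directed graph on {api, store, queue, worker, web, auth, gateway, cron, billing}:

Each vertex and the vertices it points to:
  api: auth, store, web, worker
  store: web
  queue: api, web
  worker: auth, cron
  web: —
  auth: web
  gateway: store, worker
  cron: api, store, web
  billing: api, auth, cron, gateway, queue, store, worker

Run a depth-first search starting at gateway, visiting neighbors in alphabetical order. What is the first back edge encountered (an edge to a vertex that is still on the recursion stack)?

api->worker

DFS from gateway (visiting neighbors in alphabetical order); mark gray on enter, black on exit:
gateway gray
  store gray
    web gray
    web black
  store black
  worker gray
    auth gray
      auth→web: web black — skip
    auth black
    cron gray
      api gray
        api→auth: auth black — skip
        api→store: store black — skip
        api→web: web black — skip
        api→worker: worker is gray → back edge
First back edge: api → worker.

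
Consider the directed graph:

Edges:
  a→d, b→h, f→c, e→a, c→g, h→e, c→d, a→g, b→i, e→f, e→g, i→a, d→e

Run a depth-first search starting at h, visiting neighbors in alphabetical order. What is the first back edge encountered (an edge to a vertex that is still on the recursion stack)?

d→e

DFS from h (visiting neighbors in alphabetical order); mark gray on enter, black on exit:
h gray
  e gray
    a gray
      d gray
        d→e: e is gray → back edge
First back edge: d → e.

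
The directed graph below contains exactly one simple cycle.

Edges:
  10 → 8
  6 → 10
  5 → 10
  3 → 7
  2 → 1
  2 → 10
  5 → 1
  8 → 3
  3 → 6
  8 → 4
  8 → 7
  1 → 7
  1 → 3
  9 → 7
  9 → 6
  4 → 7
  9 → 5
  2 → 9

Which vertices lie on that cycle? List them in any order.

3, 6, 8, 10

DFS with gray/black marking from 6:
6 gray
  10 gray
    8 gray
      3 gray
        7 gray
        7 black
        3→6: 6 is gray → back edge
Back edge closes the cycle 6 → 10 → 8 → 3 → 6; its vertices are {3, 6, 8, 10}.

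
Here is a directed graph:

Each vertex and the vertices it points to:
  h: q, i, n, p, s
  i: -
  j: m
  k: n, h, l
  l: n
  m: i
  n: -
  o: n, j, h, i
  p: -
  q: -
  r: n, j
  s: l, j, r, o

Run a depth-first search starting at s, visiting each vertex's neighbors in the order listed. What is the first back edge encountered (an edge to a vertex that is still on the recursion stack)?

h→s

DFS from s (visiting each vertex's neighbors in the order listed); mark gray on enter, black on exit:
s gray
  l gray
    n gray
    n black
  l black
  j gray
    m gray
      i gray
      i black
    m black
  j black
  r gray
    r→n: n black — skip
    r→j: j black — skip
  r black
  o gray
    o→n: n black — skip
    o→j: j black — skip
    h gray
      q gray
      q black
      h→i: i black — skip
      h→n: n black — skip
      p gray
      p black
      h→s: s is gray → back edge
First back edge: h → s.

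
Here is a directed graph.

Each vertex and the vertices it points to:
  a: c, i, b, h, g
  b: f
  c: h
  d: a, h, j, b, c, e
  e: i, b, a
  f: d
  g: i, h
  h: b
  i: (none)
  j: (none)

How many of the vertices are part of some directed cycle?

A vertex is on a directed cycle iff it belongs to a strongly connected component of size ≥ 2 (or has a self-loop).
The vertices on cycles are {a, b, c, d, e, f, g, h} — 8 in total.

8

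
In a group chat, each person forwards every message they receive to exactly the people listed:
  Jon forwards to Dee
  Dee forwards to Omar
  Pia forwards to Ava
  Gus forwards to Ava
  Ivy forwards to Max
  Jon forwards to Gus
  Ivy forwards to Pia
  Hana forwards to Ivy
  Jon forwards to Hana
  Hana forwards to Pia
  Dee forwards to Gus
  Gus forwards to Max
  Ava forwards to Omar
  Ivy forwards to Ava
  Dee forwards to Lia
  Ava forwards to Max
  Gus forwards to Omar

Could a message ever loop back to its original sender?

No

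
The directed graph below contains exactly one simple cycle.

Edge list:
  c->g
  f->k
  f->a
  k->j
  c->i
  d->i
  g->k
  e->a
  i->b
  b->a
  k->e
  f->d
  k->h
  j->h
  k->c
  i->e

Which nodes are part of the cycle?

c, g, k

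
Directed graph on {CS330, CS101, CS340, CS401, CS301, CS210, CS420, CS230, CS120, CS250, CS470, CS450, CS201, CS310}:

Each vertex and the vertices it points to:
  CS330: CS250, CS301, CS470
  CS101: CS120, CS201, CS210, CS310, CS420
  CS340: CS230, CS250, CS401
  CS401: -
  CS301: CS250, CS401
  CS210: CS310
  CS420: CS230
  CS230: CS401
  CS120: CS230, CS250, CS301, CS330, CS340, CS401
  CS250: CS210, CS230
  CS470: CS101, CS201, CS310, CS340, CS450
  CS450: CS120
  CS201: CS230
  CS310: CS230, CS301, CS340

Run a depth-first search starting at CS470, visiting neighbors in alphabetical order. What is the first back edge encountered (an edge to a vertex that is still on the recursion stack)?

DFS from CS470 (visiting neighbors in alphabetical order); mark gray on enter, black on exit:
CS470 gray
  CS101 gray
    CS120 gray
      CS230 gray
        CS401 gray
        CS401 black
      CS230 black
      CS250 gray
        CS210 gray
          CS310 gray
            CS310→CS230: CS230 black — skip
            CS301 gray
              CS301→CS250: CS250 is gray → back edge
First back edge: CS301 → CS250.

CS301->CS250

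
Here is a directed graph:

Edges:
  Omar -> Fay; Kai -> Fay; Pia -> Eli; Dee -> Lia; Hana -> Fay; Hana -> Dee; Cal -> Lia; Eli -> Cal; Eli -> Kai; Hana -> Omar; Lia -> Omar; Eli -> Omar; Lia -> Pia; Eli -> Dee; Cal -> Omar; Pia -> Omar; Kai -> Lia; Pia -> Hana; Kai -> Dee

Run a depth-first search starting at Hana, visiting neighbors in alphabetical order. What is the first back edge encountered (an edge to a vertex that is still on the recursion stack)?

Cal→Lia

DFS from Hana (visiting neighbors in alphabetical order); mark gray on enter, black on exit:
Hana gray
  Dee gray
    Lia gray
      Omar gray
        Fay gray
        Fay black
      Omar black
      Pia gray
        Eli gray
          Cal gray
            Cal→Lia: Lia is gray → back edge
First back edge: Cal → Lia.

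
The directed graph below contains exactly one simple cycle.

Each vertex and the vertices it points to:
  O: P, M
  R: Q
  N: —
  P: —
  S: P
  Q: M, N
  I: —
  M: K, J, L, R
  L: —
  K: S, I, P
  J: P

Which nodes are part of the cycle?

M, Q, R

DFS with gray/black marking from M:
M gray
  K gray
    S gray
      P gray
      P black
    S black
    I gray
    I black
    K→P: P black — skip
  K black
  J gray
    J→P: P black — skip
  J black
  L gray
  L black
  R gray
    Q gray
      Q→M: M is gray → back edge
Back edge closes the cycle M → R → Q → M; its vertices are {M, Q, R}.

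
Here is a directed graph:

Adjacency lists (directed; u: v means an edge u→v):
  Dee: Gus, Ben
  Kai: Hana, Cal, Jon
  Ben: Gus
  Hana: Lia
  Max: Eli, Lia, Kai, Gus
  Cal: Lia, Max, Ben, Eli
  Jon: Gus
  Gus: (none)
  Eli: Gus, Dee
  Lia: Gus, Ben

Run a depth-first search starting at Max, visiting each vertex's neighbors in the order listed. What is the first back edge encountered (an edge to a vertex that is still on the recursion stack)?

Cal->Max

DFS from Max (visiting each vertex's neighbors in the order listed); mark gray on enter, black on exit:
Max gray
  Eli gray
    Gus gray
    Gus black
    Dee gray
      Dee→Gus: Gus black — skip
      Ben gray
        Ben→Gus: Gus black — skip
      Ben black
    Dee black
  Eli black
  Lia gray
    Lia→Gus: Gus black — skip
    Lia→Ben: Ben black — skip
  Lia black
  Kai gray
    Hana gray
      Hana→Lia: Lia black — skip
    Hana black
    Cal gray
      Cal→Lia: Lia black — skip
      Cal→Max: Max is gray → back edge
First back edge: Cal → Max.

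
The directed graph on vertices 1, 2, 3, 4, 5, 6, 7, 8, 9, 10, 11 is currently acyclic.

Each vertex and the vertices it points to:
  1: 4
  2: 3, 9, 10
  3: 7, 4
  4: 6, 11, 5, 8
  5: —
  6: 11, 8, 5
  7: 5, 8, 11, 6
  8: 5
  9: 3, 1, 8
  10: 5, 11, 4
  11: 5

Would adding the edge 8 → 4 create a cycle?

Yes

Adding 8→4 creates a cycle iff 4 can already reach 8.
Path from 4: 4 → 8.
So 4 → … → 8 → 4 is a cycle.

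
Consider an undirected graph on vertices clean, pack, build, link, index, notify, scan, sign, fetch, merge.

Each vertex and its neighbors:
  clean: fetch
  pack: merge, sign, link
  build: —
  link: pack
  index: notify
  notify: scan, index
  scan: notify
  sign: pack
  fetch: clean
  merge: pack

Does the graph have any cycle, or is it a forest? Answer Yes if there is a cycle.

DFS, tracking each vertex's parent; an edge to a visited non-parent vertex closes a cycle.
Start from clean:
visit clean (parent –)
  visit fetch (parent clean)
    fetch–clean: parent, skip
visit pack (parent –)
  visit merge (parent pack)
    merge–pack: parent, skip
  visit sign (parent pack)
    sign–pack: parent, skip
  visit link (parent pack)
    link–pack: parent, skip
visit build (parent –)
visit index (parent –)
  visit notify (parent index)
    visit scan (parent notify)
      scan–notify: parent, skip
    notify–index: parent, skip
No non-parent visited neighbor found — the graph is a forest.

No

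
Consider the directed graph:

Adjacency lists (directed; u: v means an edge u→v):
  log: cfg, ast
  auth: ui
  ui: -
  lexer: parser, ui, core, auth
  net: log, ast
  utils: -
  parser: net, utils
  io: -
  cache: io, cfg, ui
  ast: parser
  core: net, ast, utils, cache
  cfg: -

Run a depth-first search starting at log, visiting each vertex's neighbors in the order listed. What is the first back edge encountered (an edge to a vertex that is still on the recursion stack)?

net->log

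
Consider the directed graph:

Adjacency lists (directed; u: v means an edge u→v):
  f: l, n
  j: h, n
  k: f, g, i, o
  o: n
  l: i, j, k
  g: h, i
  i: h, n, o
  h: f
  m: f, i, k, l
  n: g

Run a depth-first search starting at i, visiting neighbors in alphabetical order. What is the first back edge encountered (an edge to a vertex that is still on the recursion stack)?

DFS from i (visiting neighbors in alphabetical order); mark gray on enter, black on exit:
i gray
  h gray
    f gray
      l gray
        l→i: i is gray → back edge
First back edge: l → i.

l->i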